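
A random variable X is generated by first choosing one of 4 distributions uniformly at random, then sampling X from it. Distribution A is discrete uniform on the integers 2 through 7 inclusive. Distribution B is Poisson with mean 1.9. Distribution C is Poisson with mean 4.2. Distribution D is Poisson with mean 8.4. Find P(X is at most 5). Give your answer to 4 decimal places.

0.6410

Conditional on each component, P(X ≤ 5): A: 0.666667; B: 0.986781; C: 0.753143; D: 0.157277.
By total probability, P(X ≤ 5) = 0.25·0.666667 + 0.25·0.986781 + 0.25·0.753143 + 0.25·0.157277 = 0.640967.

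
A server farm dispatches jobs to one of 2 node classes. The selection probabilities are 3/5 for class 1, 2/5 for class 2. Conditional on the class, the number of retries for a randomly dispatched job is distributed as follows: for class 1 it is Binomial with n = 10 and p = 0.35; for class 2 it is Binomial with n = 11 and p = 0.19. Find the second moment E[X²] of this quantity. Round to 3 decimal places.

For each component E[X²] = Var + (mean)², giving 1: 14.525; 2: 6.061.
Overall E[X²] = 0.6·14.525 + 0.4·6.061 = 11.1394.

11.139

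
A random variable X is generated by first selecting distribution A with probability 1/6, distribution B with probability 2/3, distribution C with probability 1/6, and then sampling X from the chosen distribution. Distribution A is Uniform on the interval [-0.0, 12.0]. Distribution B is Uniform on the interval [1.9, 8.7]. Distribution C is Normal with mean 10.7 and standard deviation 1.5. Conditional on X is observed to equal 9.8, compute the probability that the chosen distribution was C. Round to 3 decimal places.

Likelihoods f(9.8 | ·): A: 0.0833333; B: 0; C: 0.22215.
Posterior ∝ prior × likelihood. Numerator for C: 0.166667·0.22215 = 0.037025.
Normalizing constant: 0.166667·0.0833333 + 0.666667·0 + 0.166667·0.22215 = 0.0509138.
P(C | observation) = 0.037025 / 0.0509138 = 0.727208.

0.727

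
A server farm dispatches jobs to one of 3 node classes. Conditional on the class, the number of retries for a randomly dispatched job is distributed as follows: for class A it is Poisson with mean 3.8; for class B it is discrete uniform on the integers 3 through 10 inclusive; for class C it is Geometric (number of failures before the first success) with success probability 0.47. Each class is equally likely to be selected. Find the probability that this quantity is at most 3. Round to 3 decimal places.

0.507

Conditional on each class, P(X ≤ 3): A: 0.473485; B: 0.125; C: 0.921095.
By total probability, P(X ≤ 3) = 0.333333·0.473485 + 0.333333·0.125 + 0.333333·0.921095 = 0.506527.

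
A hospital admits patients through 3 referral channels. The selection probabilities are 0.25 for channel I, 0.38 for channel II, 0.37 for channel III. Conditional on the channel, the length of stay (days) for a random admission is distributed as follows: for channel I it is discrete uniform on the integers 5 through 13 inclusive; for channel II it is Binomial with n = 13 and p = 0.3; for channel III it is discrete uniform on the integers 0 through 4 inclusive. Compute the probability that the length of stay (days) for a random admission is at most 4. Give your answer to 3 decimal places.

Conditional on each channel, P(X ≤ 4): I: 0; II: 0.654314; III: 1.
By total probability, P(X ≤ 4) = 0.25·0 + 0.38·0.654314 + 0.37·1 = 0.618639.

0.619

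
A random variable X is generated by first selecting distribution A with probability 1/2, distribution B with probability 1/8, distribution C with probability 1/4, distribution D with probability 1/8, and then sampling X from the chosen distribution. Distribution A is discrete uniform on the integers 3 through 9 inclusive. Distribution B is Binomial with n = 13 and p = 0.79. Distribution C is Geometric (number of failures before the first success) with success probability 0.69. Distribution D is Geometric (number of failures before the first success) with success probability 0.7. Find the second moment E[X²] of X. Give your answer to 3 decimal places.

For each component E[X²] = Var + (mean)², giving A: 40; B: 107.63; C: 0.852972; D: 0.795918.
Overall E[X²] = 0.5·40 + 0.125·107.63 + 0.25·0.852972 + 0.125·0.795918 = 33.7664.

33.766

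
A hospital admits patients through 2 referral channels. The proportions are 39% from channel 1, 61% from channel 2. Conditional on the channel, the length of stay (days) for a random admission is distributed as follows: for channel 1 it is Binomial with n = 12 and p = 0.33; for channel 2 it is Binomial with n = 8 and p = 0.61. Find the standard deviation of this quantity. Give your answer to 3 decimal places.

1.548

Per component, 1: μ=3.96, E[X²]=18.3348; 2: μ=4.88, E[X²]=25.7176.
E[X] = 0.39·3.96 + 0.61·4.88 = 4.5212.
E[X²] = 0.39·18.3348 + 0.61·25.7176 = 22.8383.
Var(X) = E[X²] − (E[X])² = 22.8383 − 20.4412 = 2.39706.
SD(X) = √2.39706 = 1.54824.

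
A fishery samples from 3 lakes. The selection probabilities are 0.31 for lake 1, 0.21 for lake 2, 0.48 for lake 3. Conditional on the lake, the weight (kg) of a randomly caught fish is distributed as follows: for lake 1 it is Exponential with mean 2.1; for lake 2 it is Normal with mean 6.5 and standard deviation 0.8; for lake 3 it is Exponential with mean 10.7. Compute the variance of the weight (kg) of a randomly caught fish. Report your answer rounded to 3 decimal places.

Per component, 1: μ=2.1, E[X²]=8.82; 2: μ=6.5, E[X²]=42.89; 3: μ=10.7, E[X²]=228.98.
E[X] = 0.31·2.1 + 0.21·6.5 + 0.48·10.7 = 7.152.
E[X²] = 0.31·8.82 + 0.21·42.89 + 0.48·228.98 = 121.651.
Var(X) = E[X²] − (E[X])² = 121.651 − 51.1511 = 70.5004.

70.500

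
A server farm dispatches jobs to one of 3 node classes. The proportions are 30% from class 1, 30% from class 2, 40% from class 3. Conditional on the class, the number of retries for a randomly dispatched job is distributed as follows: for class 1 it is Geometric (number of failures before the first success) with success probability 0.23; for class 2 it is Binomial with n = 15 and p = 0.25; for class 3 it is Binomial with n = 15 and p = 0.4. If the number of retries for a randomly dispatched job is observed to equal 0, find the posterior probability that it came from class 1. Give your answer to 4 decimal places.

0.9427

Likelihoods P(X=0 | ·): 1: 0.23; 2: 0.0133635; 3: 0.000470185.
Posterior ∝ prior × likelihood. Numerator for 1: 0.3·0.23 = 0.069.
Normalizing constant: 0.3·0.23 + 0.3·0.0133635 + 0.4·0.000470185 = 0.0731971.
P(1 | observation) = 0.069 / 0.0731971 = 0.94266.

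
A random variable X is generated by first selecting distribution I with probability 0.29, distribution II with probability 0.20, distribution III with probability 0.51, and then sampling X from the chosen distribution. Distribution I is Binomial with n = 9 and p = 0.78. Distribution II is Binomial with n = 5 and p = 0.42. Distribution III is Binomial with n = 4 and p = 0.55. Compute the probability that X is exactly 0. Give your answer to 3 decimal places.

0.034

Conditional on each component, P(X = 0): I: 1.20727e-06; II: 0.0656357; III: 0.0410062.
By total probability, P(X = 0) = 0.29·1.20727e-06 + 0.2·0.0656357 + 0.51·0.0410062 = 0.0340407.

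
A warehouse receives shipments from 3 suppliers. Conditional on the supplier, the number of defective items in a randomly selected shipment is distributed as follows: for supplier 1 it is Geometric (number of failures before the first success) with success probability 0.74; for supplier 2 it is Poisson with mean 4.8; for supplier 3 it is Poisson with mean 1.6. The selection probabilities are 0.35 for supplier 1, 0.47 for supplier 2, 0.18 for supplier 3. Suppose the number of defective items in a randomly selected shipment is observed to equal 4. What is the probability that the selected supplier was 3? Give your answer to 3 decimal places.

Likelihoods P(X=4 | ·): 1: 0.00338162; 2: 0.182029; 3: 0.0551312.
Posterior ∝ prior × likelihood. Numerator for 3: 0.18·0.0551312 = 0.00992362.
Normalizing constant: 0.35·0.00338162 + 0.47·0.182029 + 0.18·0.0551312 = 0.0966607.
P(3 | observation) = 0.00992362 / 0.0966607 = 0.102664.

0.103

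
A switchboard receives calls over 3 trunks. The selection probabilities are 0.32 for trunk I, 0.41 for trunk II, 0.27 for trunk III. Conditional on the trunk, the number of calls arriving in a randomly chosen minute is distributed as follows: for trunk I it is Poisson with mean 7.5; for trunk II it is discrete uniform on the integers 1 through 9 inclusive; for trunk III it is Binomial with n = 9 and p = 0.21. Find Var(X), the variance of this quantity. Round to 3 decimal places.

10.146

Per component, I: μ=7.5, E[X²]=63.75; II: μ=5, E[X²]=31.6667; III: μ=1.89, E[X²]=5.0652.
E[X] = 0.32·7.5 + 0.41·5 + 0.27·1.89 = 4.9603.
E[X²] = 0.32·63.75 + 0.41·31.6667 + 0.27·5.0652 = 34.7509.
Var(X) = E[X²] − (E[X])² = 34.7509 − 24.6046 = 10.1464.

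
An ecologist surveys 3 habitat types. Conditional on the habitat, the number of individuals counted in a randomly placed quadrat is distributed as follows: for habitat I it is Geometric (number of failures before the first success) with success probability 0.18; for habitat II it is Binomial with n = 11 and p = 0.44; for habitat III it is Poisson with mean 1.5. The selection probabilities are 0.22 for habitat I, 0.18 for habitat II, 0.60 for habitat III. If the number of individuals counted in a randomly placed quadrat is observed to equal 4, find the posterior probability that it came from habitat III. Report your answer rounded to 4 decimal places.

0.3338

Likelihoods P(X=4 | ·): I: 0.0813819; II: 0.213619; III: 0.0470665.
Posterior ∝ prior × likelihood. Numerator for III: 0.6·0.0470665 = 0.0282399.
Normalizing constant: 0.22·0.0813819 + 0.18·0.213619 + 0.6·0.0470665 = 0.0845954.
P(III | observation) = 0.0282399 / 0.0845954 = 0.333823.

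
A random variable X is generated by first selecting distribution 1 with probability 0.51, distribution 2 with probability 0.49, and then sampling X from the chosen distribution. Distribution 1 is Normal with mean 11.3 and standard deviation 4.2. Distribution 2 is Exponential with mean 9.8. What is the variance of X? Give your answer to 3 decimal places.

56.618

Per component, 1: μ=11.3, E[X²]=145.33; 2: μ=9.8, E[X²]=192.08.
E[X] = 0.51·11.3 + 0.49·9.8 = 10.565.
E[X²] = 0.51·145.33 + 0.49·192.08 = 168.238.
Var(X) = E[X²] − (E[X])² = 168.238 − 111.619 = 56.6183.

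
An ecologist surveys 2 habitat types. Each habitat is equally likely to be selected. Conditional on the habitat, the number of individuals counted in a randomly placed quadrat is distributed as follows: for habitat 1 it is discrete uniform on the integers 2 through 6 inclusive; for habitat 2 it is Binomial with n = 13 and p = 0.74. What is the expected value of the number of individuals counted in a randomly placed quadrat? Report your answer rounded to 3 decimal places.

6.810

Component means — 1: 4; 2: 9.62.
E[X] = 0.5·4 + 0.5·9.62 = 6.81.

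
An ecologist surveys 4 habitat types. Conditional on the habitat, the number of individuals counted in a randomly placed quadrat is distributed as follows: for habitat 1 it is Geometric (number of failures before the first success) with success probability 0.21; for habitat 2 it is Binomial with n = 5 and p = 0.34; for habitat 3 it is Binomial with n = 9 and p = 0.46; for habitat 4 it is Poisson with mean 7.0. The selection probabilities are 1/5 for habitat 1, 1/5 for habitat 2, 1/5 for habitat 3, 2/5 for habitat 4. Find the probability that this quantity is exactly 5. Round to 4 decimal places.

Conditional on each habitat, P(X = 5): 1: 0.0646182; 2: 0.00454354; 3: 0.220666; 4: 0.127717.
By total probability, P(X = 5) = 0.2·0.0646182 + 0.2·0.00454354 + 0.2·0.220666 + 0.4·0.127717 = 0.109052.

0.1091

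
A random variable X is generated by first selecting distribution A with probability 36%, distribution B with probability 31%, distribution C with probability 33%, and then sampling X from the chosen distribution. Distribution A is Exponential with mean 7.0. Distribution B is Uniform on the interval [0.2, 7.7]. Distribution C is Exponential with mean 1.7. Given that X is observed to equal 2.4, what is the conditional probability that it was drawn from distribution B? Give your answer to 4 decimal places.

Likelihoods f(2.4 | ·): A: 0.101391; B: 0.133333; C: 0.14336.
Posterior ∝ prior × likelihood. Numerator for B: 0.31·0.133333 = 0.0413333.
Normalizing constant: 0.36·0.101391 + 0.31·0.133333 + 0.33·0.14336 = 0.125143.
P(B | observation) = 0.0413333 / 0.125143 = 0.330288.

0.3303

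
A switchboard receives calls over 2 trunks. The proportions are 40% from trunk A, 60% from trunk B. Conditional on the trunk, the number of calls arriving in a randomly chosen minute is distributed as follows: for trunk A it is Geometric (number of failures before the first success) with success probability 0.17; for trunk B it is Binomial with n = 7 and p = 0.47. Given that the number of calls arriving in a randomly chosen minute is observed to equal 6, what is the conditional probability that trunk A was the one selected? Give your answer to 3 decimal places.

Likelihoods P(X=6 | ·): A: 0.0555799; B: 0.0399909.
Posterior ∝ prior × likelihood. Numerator for A: 0.4·0.0555799 = 0.0222319.
Normalizing constant: 0.4·0.0555799 + 0.6·0.0399909 = 0.0462265.
P(A | observation) = 0.0222319 / 0.0462265 = 0.480935.

0.481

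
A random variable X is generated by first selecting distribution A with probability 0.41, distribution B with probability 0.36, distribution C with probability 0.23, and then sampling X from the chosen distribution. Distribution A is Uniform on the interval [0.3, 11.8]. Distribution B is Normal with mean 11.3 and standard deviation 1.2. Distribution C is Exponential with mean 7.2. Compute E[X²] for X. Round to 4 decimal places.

For each component E[X²] = Var + (mean)², giving A: 47.6233; B: 129.13; C: 103.68.
Overall E[X²] = 0.41·47.6233 + 0.36·129.13 + 0.23·103.68 = 89.8588.

89.8588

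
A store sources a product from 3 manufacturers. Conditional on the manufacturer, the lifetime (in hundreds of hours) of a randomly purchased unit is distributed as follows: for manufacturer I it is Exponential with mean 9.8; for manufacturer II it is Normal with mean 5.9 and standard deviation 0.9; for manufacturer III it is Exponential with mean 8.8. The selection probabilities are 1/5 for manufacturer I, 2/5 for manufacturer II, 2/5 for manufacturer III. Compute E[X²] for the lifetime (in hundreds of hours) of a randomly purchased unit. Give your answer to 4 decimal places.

For each component E[X²] = Var + (mean)², giving I: 192.08; II: 35.62; III: 154.88.
Overall E[X²] = 0.2·192.08 + 0.4·35.62 + 0.4·154.88 = 114.616.

114.6160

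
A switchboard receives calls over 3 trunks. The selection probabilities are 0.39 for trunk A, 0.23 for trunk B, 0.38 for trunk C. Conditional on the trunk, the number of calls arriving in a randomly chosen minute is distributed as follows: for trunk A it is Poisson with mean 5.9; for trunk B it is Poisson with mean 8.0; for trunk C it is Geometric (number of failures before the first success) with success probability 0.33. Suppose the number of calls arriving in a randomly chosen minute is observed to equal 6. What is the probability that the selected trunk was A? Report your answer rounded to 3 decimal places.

0.613

Likelihoods P(X=6 | ·): A: 0.160488; B: 0.122138; C: 0.0298513.
Posterior ∝ prior × likelihood. Numerator for A: 0.39·0.160488 = 0.0625903.
Normalizing constant: 0.39·0.160488 + 0.23·0.122138 + 0.38·0.0298513 = 0.102026.
P(A | observation) = 0.0625903 / 0.102026 = 0.613476.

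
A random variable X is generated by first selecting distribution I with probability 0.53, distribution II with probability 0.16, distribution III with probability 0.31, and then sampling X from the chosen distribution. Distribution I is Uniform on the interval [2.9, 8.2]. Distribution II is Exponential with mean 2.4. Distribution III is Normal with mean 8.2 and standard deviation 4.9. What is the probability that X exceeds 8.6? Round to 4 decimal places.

Conditional on each component, P(X > 8.6): I: 0; II: 0.0277829; III: 0.467469.
By total probability, P(X > 8.6) = 0.53·0 + 0.16·0.0277829 + 0.31·0.467469 = 0.149361.

0.1494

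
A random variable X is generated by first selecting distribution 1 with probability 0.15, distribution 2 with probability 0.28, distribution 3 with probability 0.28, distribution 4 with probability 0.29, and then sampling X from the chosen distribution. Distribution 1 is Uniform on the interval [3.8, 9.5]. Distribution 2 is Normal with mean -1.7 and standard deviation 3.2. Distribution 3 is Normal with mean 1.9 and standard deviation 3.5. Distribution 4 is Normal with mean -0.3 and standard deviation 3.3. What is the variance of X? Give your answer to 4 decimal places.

Per component, 1: μ=6.65, E[X²]=46.93; 2: μ=-1.7, E[X²]=13.13; 3: μ=1.9, E[X²]=15.86; 4: μ=-0.3, E[X²]=10.98.
E[X] = 0.15·6.65 + 0.28·-1.7 + 0.28·1.9 + 0.29·-0.3 = 0.9665.
E[X²] = 0.15·46.93 + 0.28·13.13 + 0.28·15.86 + 0.29·10.98 = 18.3409.
Var(X) = E[X²] − (E[X])² = 18.3409 − 0.934122 = 17.4068.

17.4068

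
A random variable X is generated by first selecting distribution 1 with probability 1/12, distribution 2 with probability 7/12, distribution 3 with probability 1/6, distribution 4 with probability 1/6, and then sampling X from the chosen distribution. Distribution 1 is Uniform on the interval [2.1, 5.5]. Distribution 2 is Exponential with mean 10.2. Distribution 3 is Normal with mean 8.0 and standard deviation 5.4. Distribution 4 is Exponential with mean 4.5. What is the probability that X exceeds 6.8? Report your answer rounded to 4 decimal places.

0.4343

Conditional on each component, P(X > 6.8): 1: 0; 2: 0.513417; 3: 0.58793; 4: 0.220665.
By total probability, P(X > 6.8) = 0.0833333·0 + 0.583333·0.513417 + 0.166667·0.58793 + 0.166667·0.220665 = 0.434259.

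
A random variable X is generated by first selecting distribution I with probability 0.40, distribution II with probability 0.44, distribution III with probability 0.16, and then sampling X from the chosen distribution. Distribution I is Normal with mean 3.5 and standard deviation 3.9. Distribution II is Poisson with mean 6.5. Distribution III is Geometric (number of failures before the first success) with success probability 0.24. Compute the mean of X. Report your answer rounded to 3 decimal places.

4.767

Component means — I: 3.5; II: 6.5; III: 3.16667.
E[X] = 0.4·3.5 + 0.44·6.5 + 0.16·3.16667 = 4.76667.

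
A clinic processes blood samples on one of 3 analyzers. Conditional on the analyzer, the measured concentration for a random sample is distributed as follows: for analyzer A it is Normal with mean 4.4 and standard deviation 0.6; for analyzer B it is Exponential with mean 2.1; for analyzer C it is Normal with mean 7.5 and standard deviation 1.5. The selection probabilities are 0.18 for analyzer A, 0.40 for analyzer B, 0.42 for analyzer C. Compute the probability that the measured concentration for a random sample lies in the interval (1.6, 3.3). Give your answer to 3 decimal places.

Conditional on each analyzer, P(1.6 < X < 3.3): A: 0.033375; B: 0.259028; C: 0.00251324.
By total probability, P(1.6 < X < 3.3) = 0.18·0.033375 + 0.4·0.259028 + 0.42·0.00251324 = 0.110674.

0.111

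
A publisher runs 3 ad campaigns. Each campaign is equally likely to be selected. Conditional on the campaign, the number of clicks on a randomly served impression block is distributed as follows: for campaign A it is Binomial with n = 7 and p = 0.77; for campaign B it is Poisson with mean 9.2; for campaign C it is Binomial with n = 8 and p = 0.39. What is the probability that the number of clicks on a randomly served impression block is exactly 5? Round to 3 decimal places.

Conditional on each campaign, P(X = 5): A: 0.300697; B: 0.0554943; C: 0.114683.
By total probability, P(X = 5) = 0.333333·0.300697 + 0.333333·0.0554943 + 0.333333·0.114683 = 0.156958.

0.157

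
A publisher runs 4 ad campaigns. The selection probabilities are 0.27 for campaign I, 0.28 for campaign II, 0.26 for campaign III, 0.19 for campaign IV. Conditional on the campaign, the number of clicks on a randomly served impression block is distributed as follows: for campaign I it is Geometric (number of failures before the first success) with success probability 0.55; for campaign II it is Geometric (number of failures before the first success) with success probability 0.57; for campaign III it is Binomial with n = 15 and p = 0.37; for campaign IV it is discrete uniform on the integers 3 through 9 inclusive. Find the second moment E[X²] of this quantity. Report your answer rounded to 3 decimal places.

17.630

For each component E[X²] = Var + (mean)², giving I: 2.15702; II: 1.89258; III: 34.299; IV: 40.
Overall E[X²] = 0.27·2.15702 + 0.28·1.89258 + 0.26·34.299 + 0.19·40 = 17.6301.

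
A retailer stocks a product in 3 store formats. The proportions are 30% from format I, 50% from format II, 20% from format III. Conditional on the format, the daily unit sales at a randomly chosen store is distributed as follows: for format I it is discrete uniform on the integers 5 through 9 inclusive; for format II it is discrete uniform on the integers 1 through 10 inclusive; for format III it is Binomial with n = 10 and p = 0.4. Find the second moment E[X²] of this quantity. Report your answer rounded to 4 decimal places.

For each component E[X²] = Var + (mean)², giving I: 51; II: 38.5; III: 18.4.
Overall E[X²] = 0.3·51 + 0.5·38.5 + 0.2·18.4 = 38.23.

38.2300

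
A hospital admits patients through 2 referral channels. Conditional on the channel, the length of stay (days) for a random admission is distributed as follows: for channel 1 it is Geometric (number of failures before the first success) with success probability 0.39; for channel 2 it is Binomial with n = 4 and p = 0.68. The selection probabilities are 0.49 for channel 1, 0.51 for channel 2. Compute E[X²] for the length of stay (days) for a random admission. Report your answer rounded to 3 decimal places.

7.381

For each component E[X²] = Var + (mean)², giving 1: 6.45694; 2: 8.2688.
Overall E[X²] = 0.49·6.45694 + 0.51·8.2688 = 7.38099.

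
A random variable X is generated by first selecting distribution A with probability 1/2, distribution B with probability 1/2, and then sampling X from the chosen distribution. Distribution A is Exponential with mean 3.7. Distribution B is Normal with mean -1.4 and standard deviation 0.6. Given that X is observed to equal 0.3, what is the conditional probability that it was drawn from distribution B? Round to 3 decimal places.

0.046

Likelihoods f(0.3 | ·): A: 0.249221; B: 0.0120102.
Posterior ∝ prior × likelihood. Numerator for B: 0.5·0.0120102 = 0.00600508.
Normalizing constant: 0.5·0.249221 + 0.5·0.0120102 = 0.130616.
P(B | observation) = 0.00600508 / 0.130616 = 0.0459752.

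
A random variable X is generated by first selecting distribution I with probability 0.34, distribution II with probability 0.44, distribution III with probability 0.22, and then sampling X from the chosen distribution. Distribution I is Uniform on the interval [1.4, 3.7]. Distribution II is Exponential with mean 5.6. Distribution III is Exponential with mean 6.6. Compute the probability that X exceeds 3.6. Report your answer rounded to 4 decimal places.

0.3736

Conditional on each component, P(X > 3.6): I: 0.0434783; II: 0.525788; III: 0.579578.
By total probability, P(X > 3.6) = 0.34·0.0434783 + 0.44·0.525788 + 0.22·0.579578 = 0.373637.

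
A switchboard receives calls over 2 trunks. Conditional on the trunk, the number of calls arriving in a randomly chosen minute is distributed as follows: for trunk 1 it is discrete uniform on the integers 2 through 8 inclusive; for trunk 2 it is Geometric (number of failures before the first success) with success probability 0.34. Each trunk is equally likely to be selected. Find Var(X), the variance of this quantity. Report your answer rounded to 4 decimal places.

7.1938

Per component, 1: μ=5, E[X²]=29; 2: μ=1.94118, E[X²]=9.47751.
E[X] = 0.5·5 + 0.5·1.94118 = 3.47059.
E[X²] = 0.5·29 + 0.5·9.47751 = 19.2388.
Var(X) = E[X²] − (E[X])² = 19.2388 − 12.045 = 7.19377.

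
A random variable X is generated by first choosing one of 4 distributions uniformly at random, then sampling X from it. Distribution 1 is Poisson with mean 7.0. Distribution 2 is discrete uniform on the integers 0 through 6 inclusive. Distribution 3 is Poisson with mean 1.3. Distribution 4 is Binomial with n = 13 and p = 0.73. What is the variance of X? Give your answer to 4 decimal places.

14.1391

Per component, 1: μ=7, E[X²]=56; 2: μ=3, E[X²]=13; 3: μ=1.3, E[X²]=2.99; 4: μ=9.49, E[X²]=92.6224.
E[X] = 0.25·7 + 0.25·3 + 0.25·1.3 + 0.25·9.49 = 5.1975.
E[X²] = 0.25·56 + 0.25·13 + 0.25·2.99 + 0.25·92.6224 = 41.1531.
Var(X) = E[X²] − (E[X])² = 41.1531 − 27.014 = 14.1391.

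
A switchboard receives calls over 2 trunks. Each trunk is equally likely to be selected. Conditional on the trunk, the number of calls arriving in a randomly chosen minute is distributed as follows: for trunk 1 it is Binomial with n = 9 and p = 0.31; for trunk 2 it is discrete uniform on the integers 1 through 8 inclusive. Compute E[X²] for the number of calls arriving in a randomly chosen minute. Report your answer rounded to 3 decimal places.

For each component E[X²] = Var + (mean)², giving 1: 9.7092; 2: 25.5.
Overall E[X²] = 0.5·9.7092 + 0.5·25.5 = 17.6046.

17.605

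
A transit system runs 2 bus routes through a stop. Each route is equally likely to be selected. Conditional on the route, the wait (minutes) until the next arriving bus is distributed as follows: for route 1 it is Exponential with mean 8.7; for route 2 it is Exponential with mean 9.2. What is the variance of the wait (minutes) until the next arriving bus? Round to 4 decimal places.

80.2275

Per component, 1: μ=8.7, E[X²]=151.38; 2: μ=9.2, E[X²]=169.28.
E[X] = 0.5·8.7 + 0.5·9.2 = 8.95.
E[X²] = 0.5·151.38 + 0.5·169.28 = 160.33.
Var(X) = E[X²] − (E[X])² = 160.33 − 80.1025 = 80.2275.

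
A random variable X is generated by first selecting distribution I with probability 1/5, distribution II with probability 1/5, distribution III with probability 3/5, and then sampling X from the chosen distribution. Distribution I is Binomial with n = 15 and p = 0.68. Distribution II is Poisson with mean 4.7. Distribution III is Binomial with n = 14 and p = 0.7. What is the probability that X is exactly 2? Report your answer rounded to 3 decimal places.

Conditional on each component, P(X = 2): I: 1.79125e-05; II: 0.100457; III: 2.3697e-05.
By total probability, P(X = 2) = 0.2·1.79125e-05 + 0.2·0.100457 + 0.6·2.3697e-05 = 0.0201093.

0.020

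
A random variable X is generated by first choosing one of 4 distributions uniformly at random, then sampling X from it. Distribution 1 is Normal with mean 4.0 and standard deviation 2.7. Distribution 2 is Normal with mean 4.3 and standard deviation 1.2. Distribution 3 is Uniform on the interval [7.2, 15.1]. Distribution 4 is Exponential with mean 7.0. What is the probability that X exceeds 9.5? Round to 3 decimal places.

0.247

Conditional on each component, P(X > 9.5): 1: 0.0208232; 2: 7.34342e-06; 3: 0.708861; 4: 0.257395.
By total probability, P(X > 9.5) = 0.25·0.0208232 + 0.25·7.34342e-06 + 0.25·0.708861 + 0.25·0.257395 = 0.246772.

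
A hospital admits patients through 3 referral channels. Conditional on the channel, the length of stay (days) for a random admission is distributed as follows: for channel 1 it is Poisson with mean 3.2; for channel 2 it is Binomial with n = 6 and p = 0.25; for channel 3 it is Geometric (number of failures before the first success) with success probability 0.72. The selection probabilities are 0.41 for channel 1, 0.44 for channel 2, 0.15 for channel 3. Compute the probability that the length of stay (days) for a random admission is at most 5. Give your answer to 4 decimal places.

0.9566

Conditional on each channel, P(X ≤ 5): 1: 0.894592; 2: 0.999756; 3: 0.999518.
By total probability, P(X ≤ 5) = 0.41·0.894592 + 0.44·0.999756 + 0.15·0.999518 = 0.956603.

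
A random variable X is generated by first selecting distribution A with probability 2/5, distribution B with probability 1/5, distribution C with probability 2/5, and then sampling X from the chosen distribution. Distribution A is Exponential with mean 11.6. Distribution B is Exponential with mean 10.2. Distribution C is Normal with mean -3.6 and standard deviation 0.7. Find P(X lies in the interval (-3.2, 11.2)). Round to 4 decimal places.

0.4945

Conditional on each component, P(-3.2 < X < 11.2): A: 0.619214; B: 0.666476; C: 0.283855.
By total probability, P(-3.2 < X < 11.2) = 0.4·0.619214 + 0.2·0.666476 + 0.4·0.283855 = 0.494522.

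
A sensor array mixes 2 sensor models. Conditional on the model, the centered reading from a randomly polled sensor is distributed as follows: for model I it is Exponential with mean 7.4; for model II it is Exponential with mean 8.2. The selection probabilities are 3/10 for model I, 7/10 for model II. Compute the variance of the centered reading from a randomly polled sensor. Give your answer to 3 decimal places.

63.630

Per component, I: μ=7.4, E[X²]=109.52; II: μ=8.2, E[X²]=134.48.
E[X] = 0.3·7.4 + 0.7·8.2 = 7.96.
E[X²] = 0.3·109.52 + 0.7·134.48 = 126.992.
Var(X) = E[X²] − (E[X])² = 126.992 − 63.3616 = 63.6304.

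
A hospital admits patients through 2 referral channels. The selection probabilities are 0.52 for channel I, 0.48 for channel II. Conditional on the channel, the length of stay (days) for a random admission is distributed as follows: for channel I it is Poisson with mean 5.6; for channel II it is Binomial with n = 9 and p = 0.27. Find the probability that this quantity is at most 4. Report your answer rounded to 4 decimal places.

0.6261

Conditional on each channel, P(X ≤ 4): I: 0.34215; II: 0.933797.
By total probability, P(X ≤ 4) = 0.52·0.34215 + 0.48·0.933797 = 0.626141.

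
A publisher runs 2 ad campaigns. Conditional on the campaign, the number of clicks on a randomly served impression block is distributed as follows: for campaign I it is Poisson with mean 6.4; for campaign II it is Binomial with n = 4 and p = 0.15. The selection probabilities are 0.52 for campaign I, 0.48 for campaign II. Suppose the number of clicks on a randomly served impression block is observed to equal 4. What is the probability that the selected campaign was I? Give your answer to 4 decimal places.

Likelihoods P(X=4 | ·): I: 0.116151; II: 0.00050625.
Posterior ∝ prior × likelihood. Numerator for I: 0.52·0.116151 = 0.0603987.
Normalizing constant: 0.52·0.116151 + 0.48·0.00050625 = 0.0606417.
P(I | observation) = 0.0603987 / 0.0606417 = 0.995993.

0.9960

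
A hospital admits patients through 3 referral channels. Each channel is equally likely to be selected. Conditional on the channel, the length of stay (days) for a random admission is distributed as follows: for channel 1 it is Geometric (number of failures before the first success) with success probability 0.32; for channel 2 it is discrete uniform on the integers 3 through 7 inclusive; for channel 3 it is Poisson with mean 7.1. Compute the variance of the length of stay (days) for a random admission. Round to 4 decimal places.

Per component, 1: μ=2.125, E[X²]=11.1562; 2: μ=5, E[X²]=27; 3: μ=7.1, E[X²]=57.51.
E[X] = 0.333333·2.125 + 0.333333·5 + 0.333333·7.1 = 4.74167.
E[X²] = 0.333333·11.1562 + 0.333333·27 + 0.333333·57.51 = 31.8887.
Var(X) = E[X²] − (E[X])² = 31.8887 − 22.4834 = 9.40535.

9.4053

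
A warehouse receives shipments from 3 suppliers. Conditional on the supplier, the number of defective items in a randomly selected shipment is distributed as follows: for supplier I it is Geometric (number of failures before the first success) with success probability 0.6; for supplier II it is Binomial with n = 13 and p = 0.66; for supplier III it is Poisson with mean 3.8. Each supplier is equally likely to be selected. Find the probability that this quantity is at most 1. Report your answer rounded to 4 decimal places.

Conditional on each supplier, P(X ≤ 1): I: 0.84; II: 2.12869e-05; III: 0.10738.
By total probability, P(X ≤ 1) = 0.333333·0.84 + 0.333333·2.12869e-05 + 0.333333·0.10738 = 0.3158.

0.3158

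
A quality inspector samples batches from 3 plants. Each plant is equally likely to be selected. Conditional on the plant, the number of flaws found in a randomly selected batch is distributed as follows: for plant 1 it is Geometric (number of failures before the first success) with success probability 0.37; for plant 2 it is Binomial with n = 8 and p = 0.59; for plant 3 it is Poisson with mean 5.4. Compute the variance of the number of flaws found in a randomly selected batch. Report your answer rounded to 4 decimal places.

Per component, 1: μ=1.7027, E[X²]=7.5011; 2: μ=4.72, E[X²]=24.2136; 3: μ=5.4, E[X²]=34.56.
E[X] = 0.333333·1.7027 + 0.333333·4.72 + 0.333333·5.4 = 3.9409.
E[X²] = 0.333333·7.5011 + 0.333333·24.2136 + 0.333333·34.56 = 22.0916.
Var(X) = E[X²] − (E[X])² = 22.0916 − 15.5307 = 6.56087.

6.5609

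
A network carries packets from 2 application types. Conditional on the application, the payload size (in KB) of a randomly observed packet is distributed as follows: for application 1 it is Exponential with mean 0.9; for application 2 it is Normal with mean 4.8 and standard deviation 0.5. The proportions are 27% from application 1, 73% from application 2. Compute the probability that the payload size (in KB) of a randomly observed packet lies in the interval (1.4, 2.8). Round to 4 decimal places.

Conditional on each application, P(1.4 < X < 2.8): 1: 0.166521; 2: 3.16712e-05.
By total probability, P(1.4 < X < 2.8) = 0.27·0.166521 + 0.73·3.16712e-05 = 0.0449837.

0.0450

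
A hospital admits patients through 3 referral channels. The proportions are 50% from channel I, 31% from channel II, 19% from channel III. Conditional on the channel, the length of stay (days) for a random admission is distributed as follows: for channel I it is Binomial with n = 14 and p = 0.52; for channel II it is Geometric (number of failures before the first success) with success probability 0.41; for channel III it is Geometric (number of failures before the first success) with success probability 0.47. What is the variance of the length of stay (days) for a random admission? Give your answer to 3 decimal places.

Per component, I: μ=7.28, E[X²]=56.4928; II: μ=1.43902, E[X²]=5.58061; III: μ=1.12766, E[X²]=3.67089.
E[X] = 0.5·7.28 + 0.31·1.43902 + 0.19·1.12766 = 4.30035.
E[X²] = 0.5·56.4928 + 0.31·5.58061 + 0.19·3.67089 = 30.6739.
Var(X) = E[X²] − (E[X])² = 30.6739 − 18.493 = 12.1808.

12.181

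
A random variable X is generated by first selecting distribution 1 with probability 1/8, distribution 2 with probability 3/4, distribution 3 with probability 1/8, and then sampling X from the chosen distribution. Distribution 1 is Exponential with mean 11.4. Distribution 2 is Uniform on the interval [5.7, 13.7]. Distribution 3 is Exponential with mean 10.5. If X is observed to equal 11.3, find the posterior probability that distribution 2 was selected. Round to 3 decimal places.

0.920

Likelihoods f(11.3 | ·): 1: 0.0325544; 2: 0.125; 3: 0.0324659.
Posterior ∝ prior × likelihood. Numerator for 2: 0.75·0.125 = 0.09375.
Normalizing constant: 0.125·0.0325544 + 0.75·0.125 + 0.125·0.0324659 = 0.101878.
P(2 | observation) = 0.09375 / 0.101878 = 0.920222.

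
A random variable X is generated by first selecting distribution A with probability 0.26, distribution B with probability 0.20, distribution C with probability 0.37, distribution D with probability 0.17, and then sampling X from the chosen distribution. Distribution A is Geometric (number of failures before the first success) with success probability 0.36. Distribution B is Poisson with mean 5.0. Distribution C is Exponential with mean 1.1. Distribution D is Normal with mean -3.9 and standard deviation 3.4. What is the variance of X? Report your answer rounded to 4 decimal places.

12.0970

Per component, A: μ=1.77778, E[X²]=8.09877; B: μ=5, E[X²]=30; C: μ=1.1, E[X²]=2.42; D: μ=-3.9, E[X²]=26.77.
E[X] = 0.26·1.77778 + 0.2·5 + 0.37·1.1 + 0.17·-3.9 = 1.20622.
E[X²] = 0.26·8.09877 + 0.2·30 + 0.37·2.42 + 0.17·26.77 = 13.552.
Var(X) = E[X²] − (E[X])² = 13.552 − 1.45497 = 12.097.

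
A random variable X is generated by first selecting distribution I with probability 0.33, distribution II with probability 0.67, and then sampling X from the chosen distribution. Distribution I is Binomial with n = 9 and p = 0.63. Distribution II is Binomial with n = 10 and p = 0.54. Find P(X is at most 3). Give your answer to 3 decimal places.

0.099

Conditional on each component, P(X ≤ 3): I: 0.0695762; II: 0.114061.
By total probability, P(X ≤ 3) = 0.33·0.0695762 + 0.67·0.114061 = 0.0993812.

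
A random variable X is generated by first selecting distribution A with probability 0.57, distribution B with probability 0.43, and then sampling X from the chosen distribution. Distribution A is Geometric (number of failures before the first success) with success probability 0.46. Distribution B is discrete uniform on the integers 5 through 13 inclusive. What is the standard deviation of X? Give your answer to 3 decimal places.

Per component, A: μ=1.17391, E[X²]=3.93006; B: μ=9, E[X²]=87.6667.
E[X] = 0.57·1.17391 + 0.43·9 = 4.53913.
E[X²] = 0.57·3.93006 + 0.43·87.6667 = 39.9368.
Var(X) = E[X²] − (E[X])² = 39.9368 − 20.6037 = 19.3331.
SD(X) = √19.3331 = 4.39694.

4.397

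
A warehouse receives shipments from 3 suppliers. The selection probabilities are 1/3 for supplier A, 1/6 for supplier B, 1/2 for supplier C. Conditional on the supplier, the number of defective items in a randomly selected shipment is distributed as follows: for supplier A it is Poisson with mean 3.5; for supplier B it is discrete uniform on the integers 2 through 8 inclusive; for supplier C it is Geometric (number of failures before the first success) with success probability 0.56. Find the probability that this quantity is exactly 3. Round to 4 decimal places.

Conditional on each supplier, P(X = 3): A: 0.215785; B: 0.142857; C: 0.047703.
By total probability, P(X = 3) = 0.333333·0.215785 + 0.166667·0.142857 + 0.5·0.047703 = 0.11959.

0.1196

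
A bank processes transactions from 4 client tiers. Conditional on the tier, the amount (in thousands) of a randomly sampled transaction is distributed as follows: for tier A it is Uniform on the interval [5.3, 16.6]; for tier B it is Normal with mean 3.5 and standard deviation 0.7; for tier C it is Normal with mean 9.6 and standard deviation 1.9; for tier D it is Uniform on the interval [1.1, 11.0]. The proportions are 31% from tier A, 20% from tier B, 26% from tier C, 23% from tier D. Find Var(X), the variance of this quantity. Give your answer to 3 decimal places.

14.501

Per component, A: μ=10.95, E[X²]=130.543; B: μ=3.5, E[X²]=12.74; C: μ=9.6, E[X²]=95.77; D: μ=6.05, E[X²]=44.77.
E[X] = 0.31·10.95 + 0.2·3.5 + 0.26·9.6 + 0.23·6.05 = 7.982.
E[X²] = 0.31·130.543 + 0.2·12.74 + 0.26·95.77 + 0.23·44.77 = 78.2137.
Var(X) = E[X²] − (E[X])² = 78.2137 − 63.7123 = 14.5014.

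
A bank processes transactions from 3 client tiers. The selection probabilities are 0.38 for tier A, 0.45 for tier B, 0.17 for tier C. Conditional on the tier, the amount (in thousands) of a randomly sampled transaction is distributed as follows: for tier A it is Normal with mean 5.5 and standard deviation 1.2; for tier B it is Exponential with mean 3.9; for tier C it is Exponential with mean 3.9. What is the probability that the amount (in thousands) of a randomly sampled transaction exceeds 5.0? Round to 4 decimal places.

Conditional on each tier, P(X > 5.0): A: 0.661539; B: 0.277468; C: 0.277468.
By total probability, P(X > 5.0) = 0.38·0.661539 + 0.45·0.277468 + 0.17·0.277468 = 0.423415.

0.4234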